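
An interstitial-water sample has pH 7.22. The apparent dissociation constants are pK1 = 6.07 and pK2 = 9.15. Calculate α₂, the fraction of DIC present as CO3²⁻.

α₂ = 0.0109

α₂ = 1 / (1 + [H⁺]/K2 + [H⁺]²/(K1K2)) = 1 / (1 + 10^+1.93 + 10^+0.78)
   = 1 / (1 + 85.114 + 6.0256) = 1/92.139 = 0.01085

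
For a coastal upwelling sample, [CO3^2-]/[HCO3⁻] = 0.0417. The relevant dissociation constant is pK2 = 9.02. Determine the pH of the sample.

pH = 7.64

From K2 = [H⁺][CO3^2-]/[HCO3⁻]:  pH = pK2 + log₁₀([CO3^2-]/[HCO3⁻])
log₁₀(0.0417) = -1.380
pH = 9.02 + (-1.380) = 7.64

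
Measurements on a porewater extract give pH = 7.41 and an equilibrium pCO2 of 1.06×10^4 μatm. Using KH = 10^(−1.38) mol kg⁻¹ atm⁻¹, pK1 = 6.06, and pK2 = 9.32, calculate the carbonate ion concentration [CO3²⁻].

[CO2*] = KH · pCO2 = 10^(−1.38) × 1.06×10^4×10^-6 = 4.419×10^-4 mol/kg
α₀ = 1/(1 + K1/[H⁺] + K1K2/[H⁺]²) = 1/(1 + 10^+1.35 + 10^-0.56) = 0.04226
DIC = [CO2*]/α₀ = 4.419×10^-4 / 0.04226 = 10.46 mmol/kg
[CO3²⁻] = α₂·DIC; α₂ = 0.01164, so [CO3²⁻] = 0.01164 × 10.46 = 0.122 mmol/kg

[CO3²⁻] = 0.122 mmol/kg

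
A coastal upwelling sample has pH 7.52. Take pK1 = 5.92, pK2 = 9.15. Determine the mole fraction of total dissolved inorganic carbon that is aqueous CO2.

α₀ = 1 / (1 + K1/[H⁺] + K1K2/[H⁺]²) = 1 / (1 + 10^+1.60 + 10^-0.03)
   = 1 / (1 + 39.811 + 0.93325) = 1/41.744 = 0.02396

α₀ = 0.0240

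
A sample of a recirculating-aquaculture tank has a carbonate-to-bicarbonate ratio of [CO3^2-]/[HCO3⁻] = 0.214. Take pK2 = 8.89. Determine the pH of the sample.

From K2 = [H⁺][CO3^2-]/[HCO3⁻]:  pH = pK2 + log₁₀([CO3^2-]/[HCO3⁻])
log₁₀(0.214) = -0.670
pH = 8.89 + (-0.670) = 8.22

pH = 8.22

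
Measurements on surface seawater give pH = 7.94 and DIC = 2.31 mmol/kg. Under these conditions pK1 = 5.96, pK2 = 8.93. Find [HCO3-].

[HCO3⁻] = 2.08 mmol/kg

α₁ = 1 / (1 + [H⁺]/K1 + K2/[H⁺]) = 1 / (1 + 10^-1.98 + 10^-0.99)
   = 1 / (1 + 0.010471 + 0.10233) = 1/1.1128 = 0.8986
[HCO3⁻] = α₁ × DIC = 0.8986 × 2.31 = 2.08 mmol/kg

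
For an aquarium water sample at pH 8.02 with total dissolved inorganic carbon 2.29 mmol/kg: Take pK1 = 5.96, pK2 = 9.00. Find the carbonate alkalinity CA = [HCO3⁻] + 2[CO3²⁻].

CA = [HCO3⁻] + 2[CO3²⁻] = (α₁ + 2α₂)·DIC
At pH 8.02: [H⁺]/K1 = 10^-2.06 = 0.0087096, K2/[H⁺] = 10^-0.98 = 0.10471
α₁ = 1/(1 + 0.0087096 + 0.10471) = 1/1.1134 = 0.8981; α₂ = α₁·K2/[H⁺] = 0.09405
α₁ + 2α₂ = 1.0862
CA = 1.0862 × 2.29 = 2.49 mmol/kg

CA = 2.49 mmol/kg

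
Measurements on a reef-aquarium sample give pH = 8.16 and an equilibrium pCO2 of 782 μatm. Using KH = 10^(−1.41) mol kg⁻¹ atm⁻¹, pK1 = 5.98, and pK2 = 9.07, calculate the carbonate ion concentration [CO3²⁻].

[CO3²⁻] = 0.567 mmol/kg

[CO2*] = KH · pCO2 = 10^(−1.41) × 782×10^-6 = 3.042×10^-5 mol/kg
α₀ = 1/(1 + K1/[H⁺] + K1K2/[H⁺]²) = 1/(1 + 10^+2.18 + 10^+1.27) = 0.005849
DIC = [CO2*]/α₀ = 3.042×10^-5 / 0.005849 = 5.202 mmol/kg
[CO3²⁻] = α₂·DIC; α₂ = 0.1089, so [CO3²⁻] = 0.1089 × 5.202 = 0.567 mmol/kg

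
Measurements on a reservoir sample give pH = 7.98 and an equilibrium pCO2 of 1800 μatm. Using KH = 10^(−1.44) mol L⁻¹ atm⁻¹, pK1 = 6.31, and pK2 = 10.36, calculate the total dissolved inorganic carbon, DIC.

DIC = 3.13 mmol/L

[CO2*] = KH · pCO2 = 10^(−1.44) × 1800×10^-6 = 6.535×10^-5 mol/L
α₀ = 1/(1 + K1/[H⁺] + K1K2/[H⁺]²) = 1/(1 + 10^+1.67 + 10^-0.71) = 0.02085
DIC = [CO2*]/α₀ = 6.535×10^-5 / 0.02085 = 3.13 mmol/L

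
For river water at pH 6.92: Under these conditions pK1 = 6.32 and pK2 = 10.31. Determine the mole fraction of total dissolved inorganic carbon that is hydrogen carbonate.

α₁ = 1 / (1 + [H⁺]/K1 + K2/[H⁺]) = 1 / (1 + 10^-0.60 + 10^-3.39)
   = 1 / (1 + 0.25119 + 0.00040738) = 1/1.2516 = 0.7990

α₁ = 0.799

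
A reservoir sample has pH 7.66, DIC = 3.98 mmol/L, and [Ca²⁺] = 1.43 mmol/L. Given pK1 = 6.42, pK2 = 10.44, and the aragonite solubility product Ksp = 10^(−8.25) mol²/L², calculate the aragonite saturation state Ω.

α₂ = 1 / (1 + [H⁺]/K2 + [H⁺]²/(K1K2)) = 1 / (1 + 10^+2.78 + 10^+1.54)
   = 1 / (1 + 602.56 + 34.674) = 1/638.23 = 0.001567
[CO3²⁻] = α₂ × DIC = 0.001567 × 3.98 = 0.006236 mmol/L = 6.236 μmol/L
Ksp = 10^(−8.25) = 5.623×10^-9
Ω = [Ca²⁺][CO3²⁻]/Ksp = (1.43×10^-3)(6.236×10^-6) / 5.623×10^-9 = 1.59

Ω = 1.59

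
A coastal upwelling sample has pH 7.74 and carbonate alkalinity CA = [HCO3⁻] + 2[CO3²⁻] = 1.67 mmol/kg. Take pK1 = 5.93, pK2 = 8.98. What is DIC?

DIC = 1.61 mmol/kg

CA = [HCO3⁻] + 2[CO3²⁻] = (α₁ + 2α₂)·DIC
At pH 7.74: [H⁺]/K1 = 10^-1.81 = 0.015488, K2/[H⁺] = 10^-1.24 = 0.057544
α₁ = 1/(1 + 0.015488 + 0.057544) = 1/1.0730 = 0.9319; α₂ = α₁·K2/[H⁺] = 0.05363
α₁ + 2α₂ = 1.0392
DIC = CA / (α₁ + 2α₂) = 1.67 / 1.0392 = 1.61 mmol/kg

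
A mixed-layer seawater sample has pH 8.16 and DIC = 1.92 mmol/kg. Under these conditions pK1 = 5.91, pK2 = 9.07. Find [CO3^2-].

[CO3²⁻] = 0.209 mmol/kg

α₂ = 1 / (1 + [H⁺]/K2 + [H⁺]²/(K1K2)) = 1 / (1 + 10^+0.91 + 10^-1.34)
   = 1 / (1 + 8.1283 + 0.045709) = 1/9.1740 = 0.1090
[CO3²⁻] = α₂ × DIC = 0.1090 × 1.92 = 0.209 mmol/kg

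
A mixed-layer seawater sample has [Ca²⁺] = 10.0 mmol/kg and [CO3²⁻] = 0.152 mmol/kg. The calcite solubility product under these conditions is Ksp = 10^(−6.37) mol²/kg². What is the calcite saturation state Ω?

Ksp = 10^(−6.37) = 4.266×10^-7
Ω = [Ca²⁺][CO3²⁻]/Ksp = (10.0×10^-3)(0.152×10^-3) / 4.266×10^-7 = 3.56

Ω = 3.56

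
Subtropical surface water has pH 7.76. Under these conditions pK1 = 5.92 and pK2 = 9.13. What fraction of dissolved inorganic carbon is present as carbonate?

α₂ = 0.0404

α₂ = 1 / (1 + [H⁺]/K2 + [H⁺]²/(K1K2)) = 1 / (1 + 10^+1.37 + 10^-0.47)
   = 1 / (1 + 23.442 + 0.33884) = 1/24.781 = 0.04035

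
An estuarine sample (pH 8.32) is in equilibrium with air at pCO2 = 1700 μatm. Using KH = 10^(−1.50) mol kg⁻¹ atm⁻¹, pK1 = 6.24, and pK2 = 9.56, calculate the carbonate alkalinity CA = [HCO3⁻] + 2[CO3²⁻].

[CO2*] = KH · pCO2 = 10^(−1.50) × 1700×10^-6 = 5.376×10^-5 mol/kg
α₀ = 1/(1 + K1/[H⁺] + K1K2/[H⁺]²) = 1/(1 + 10^+2.08 + 10^+0.84) = 0.007804
DIC = [CO2*]/α₀ = 5.376×10^-5 / 0.007804 = 6.889 mmol/kg
CA = (α₁ + 2α₂)·DIC = (0.9382 + 2×0.05399) × 6.889 = 7.21 mmol/kg

CA = 7.21 mmol/kg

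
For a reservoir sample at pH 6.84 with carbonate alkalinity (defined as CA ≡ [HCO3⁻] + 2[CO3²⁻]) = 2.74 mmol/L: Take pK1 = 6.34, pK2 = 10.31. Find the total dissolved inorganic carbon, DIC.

DIC = 3.60 mmol/L

CA = [HCO3⁻] + 2[CO3²⁻] = (α₁ + 2α₂)·DIC
At pH 6.84: [H⁺]/K1 = 10^-0.50 = 0.31623, K2/[H⁺] = 10^-3.47 = 0.00033884
α₁ = 1/(1 + 0.31623 + 0.00033884) = 1/1.3166 = 0.7596; α₂ = α₁·K2/[H⁺] = 0.0002574
α₁ + 2α₂ = 0.7601
DIC = CA / (α₁ + 2α₂) = 2.74 / 0.7601 = 3.60 mmol/L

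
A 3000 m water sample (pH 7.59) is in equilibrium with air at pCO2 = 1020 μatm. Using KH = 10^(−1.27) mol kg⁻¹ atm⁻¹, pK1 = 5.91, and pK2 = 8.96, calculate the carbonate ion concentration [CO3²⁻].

[CO2*] = KH · pCO2 = 10^(−1.27) × 1020×10^-6 = 5.478×10^-5 mol/kg
α₀ = 1/(1 + K1/[H⁺] + K1K2/[H⁺]²) = 1/(1 + 10^+1.68 + 10^+0.31) = 0.01964
DIC = [CO2*]/α₀ = 5.478×10^-5 / 0.01964 = 2.788 mmol/kg
[CO3²⁻] = α₂·DIC; α₂ = 0.04011, so [CO3²⁻] = 0.04011 × 2.788 = 0.112 mmol/kg

[CO3²⁻] = 0.112 mmol/kg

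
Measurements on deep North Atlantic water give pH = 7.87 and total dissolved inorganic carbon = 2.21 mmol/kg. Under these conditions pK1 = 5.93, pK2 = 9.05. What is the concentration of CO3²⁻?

α₂ = 1 / (1 + [H⁺]/K2 + [H⁺]²/(K1K2)) = 1 / (1 + 10^+1.18 + 10^-0.76)
   = 1 / (1 + 15.136 + 0.17378) = 1/16.309 = 0.06131
[CO3²⁻] = α₂ × DIC = 0.06131 × 2.21 = 0.136 mmol/kg

[CO3²⁻] = 0.136 mmol/kg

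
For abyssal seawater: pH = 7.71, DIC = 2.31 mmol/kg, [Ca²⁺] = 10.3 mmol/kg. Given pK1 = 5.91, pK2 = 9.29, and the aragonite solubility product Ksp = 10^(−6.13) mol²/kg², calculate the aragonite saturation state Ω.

α₂ = 1 / (1 + [H⁺]/K2 + [H⁺]²/(K1K2)) = 1 / (1 + 10^+1.58 + 10^-0.22)
   = 1 / (1 + 38.019 + 0.60256) = 1/39.621 = 0.02524
[CO3²⁻] = α₂ × DIC = 0.02524 × 2.31 = 0.05830 mmol/kg
Ksp = 10^(−6.13) = 7.413×10^-7
Ω = [Ca²⁺][CO3²⁻]/Ksp = (10.3×10^-3)(5.830×10^-5) / 7.413×10^-7 = 0.810

Ω = 0.810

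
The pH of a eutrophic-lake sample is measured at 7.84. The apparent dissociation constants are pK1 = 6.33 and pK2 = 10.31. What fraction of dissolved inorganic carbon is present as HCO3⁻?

α₁ = 0.967

α₁ = 1 / (1 + [H⁺]/K1 + K2/[H⁺]) = 1 / (1 + 10^-1.51 + 10^-2.47)
   = 1 / (1 + 0.030903 + 0.0033884) = 1/1.0343 = 0.9668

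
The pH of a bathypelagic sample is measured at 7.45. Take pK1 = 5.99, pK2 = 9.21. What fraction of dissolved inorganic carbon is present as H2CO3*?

α₀ = 0.0330

α₀ = 1 / (1 + K1/[H⁺] + K1K2/[H⁺]²) = 1 / (1 + 10^+1.46 + 10^-0.30)
   = 1 / (1 + 28.840 + 0.50119) = 1/30.342 = 0.03296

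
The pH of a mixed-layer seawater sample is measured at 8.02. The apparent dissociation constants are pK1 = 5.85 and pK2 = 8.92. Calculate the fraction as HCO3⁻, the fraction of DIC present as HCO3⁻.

α₁ = 1 / (1 + [H⁺]/K1 + K2/[H⁺]) = 1 / (1 + 10^-2.17 + 10^-0.90)
   = 1 / (1 + 0.0067608 + 0.12589) = 1/1.1327 = 0.8829

α₁ = 0.883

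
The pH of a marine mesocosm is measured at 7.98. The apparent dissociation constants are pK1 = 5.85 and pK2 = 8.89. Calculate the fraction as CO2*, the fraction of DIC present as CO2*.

α₀ = 0.00656

α₀ = 1 / (1 + K1/[H⁺] + K1K2/[H⁺]²) = 1 / (1 + 10^+2.13 + 10^+1.22)
   = 1 / (1 + 134.90 + 16.596) = 1/152.49 = 0.006558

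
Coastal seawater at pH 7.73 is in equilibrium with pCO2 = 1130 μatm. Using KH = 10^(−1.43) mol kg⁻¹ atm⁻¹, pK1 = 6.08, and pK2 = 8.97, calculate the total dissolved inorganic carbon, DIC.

DIC = 2.03 mmol/kg

[CO2*] = KH · pCO2 = 10^(−1.43) × 1130×10^-6 = 4.198×10^-5 mol/kg
α₀ = 1/(1 + K1/[H⁺] + K1K2/[H⁺]²) = 1/(1 + 10^+1.65 + 10^+0.41) = 0.02073
DIC = [CO2*]/α₀ = 4.198×10^-5 / 0.02073 = 2.03 mmol/kg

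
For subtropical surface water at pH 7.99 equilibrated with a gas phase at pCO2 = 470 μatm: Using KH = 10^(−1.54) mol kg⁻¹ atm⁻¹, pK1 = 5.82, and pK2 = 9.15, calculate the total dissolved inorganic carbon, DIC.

DIC = 2.16 mmol/kg

[CO2*] = KH · pCO2 = 10^(−1.54) × 470×10^-6 = 1.355×10^-5 mol/kg
α₀ = 1/(1 + K1/[H⁺] + K1K2/[H⁺]²) = 1/(1 + 10^+2.17 + 10^+1.01) = 0.006284
DIC = [CO2*]/α₀ = 1.355×10^-5 / 0.006284 = 2.16 mmol/kg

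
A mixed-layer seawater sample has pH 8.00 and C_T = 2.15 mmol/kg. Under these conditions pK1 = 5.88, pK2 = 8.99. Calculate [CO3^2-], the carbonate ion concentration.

[CO3²⁻] = 0.198 mmol/kg

α₂ = 1 / (1 + [H⁺]/K2 + [H⁺]²/(K1K2)) = 1 / (1 + 10^+0.99 + 10^-1.13)
   = 1 / (1 + 9.7724 + 0.074131) = 1/10.847 = 0.09220
[CO3²⁻] = α₂ × DIC = 0.09220 × 2.15 = 0.198 mmol/kg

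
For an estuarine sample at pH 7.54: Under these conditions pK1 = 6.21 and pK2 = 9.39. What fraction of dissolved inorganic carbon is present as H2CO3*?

α₀ = 1 / (1 + K1/[H⁺] + K1K2/[H⁺]²) = 1 / (1 + 10^+1.33 + 10^-0.52)
   = 1 / (1 + 21.380 + 0.30200) = 1/22.682 = 0.04409

α₀ = 0.0441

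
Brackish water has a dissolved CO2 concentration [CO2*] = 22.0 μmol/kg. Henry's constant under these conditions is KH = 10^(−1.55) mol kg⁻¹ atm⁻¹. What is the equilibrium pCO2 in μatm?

KH = 10^(−1.55) = 2.818×10^-2 mol kg⁻¹ atm⁻¹
pCO2 = [CO2*]/KH = 22.0×10^-6 / 2.818×10^-2 = 7.81×10^-4 atm = 781 μatm

pCO2 = 781 μatm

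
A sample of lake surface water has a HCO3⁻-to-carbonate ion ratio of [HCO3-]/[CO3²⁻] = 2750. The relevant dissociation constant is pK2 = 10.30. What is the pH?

From K2 = [H⁺][CO3²⁻]/[HCO3-]:  pH = pK2 − log₁₀([HCO3-]/[CO3²⁻])
log₁₀(2750) = +3.439
pH = 10.30 − (+3.439) = 6.86

pH = 6.86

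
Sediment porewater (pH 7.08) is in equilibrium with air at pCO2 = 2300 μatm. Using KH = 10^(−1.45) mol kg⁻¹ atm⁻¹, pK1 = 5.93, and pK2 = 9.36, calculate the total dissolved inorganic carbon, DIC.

[CO2*] = KH · pCO2 = 10^(−1.45) × 2300×10^-6 = 8.161×10^-5 mol/kg
α₀ = 1/(1 + K1/[H⁺] + K1K2/[H⁺]²) = 1/(1 + 10^+1.15 + 10^-1.13) = 0.06579
DIC = [CO2*]/α₀ = 8.161×10^-5 / 0.06579 = 1.24 mmol/kg

DIC = 1.24 mmol/kg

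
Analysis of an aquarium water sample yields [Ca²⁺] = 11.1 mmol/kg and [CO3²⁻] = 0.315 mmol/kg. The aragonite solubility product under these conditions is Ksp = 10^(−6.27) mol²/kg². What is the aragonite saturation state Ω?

Ksp = 10^(−6.27) = 5.370×10^-7
Ω = [Ca²⁺][CO3²⁻]/Ksp = (11.1×10^-3)(0.315×10^-3) / 5.370×10^-7 = 6.51

Ω = 6.51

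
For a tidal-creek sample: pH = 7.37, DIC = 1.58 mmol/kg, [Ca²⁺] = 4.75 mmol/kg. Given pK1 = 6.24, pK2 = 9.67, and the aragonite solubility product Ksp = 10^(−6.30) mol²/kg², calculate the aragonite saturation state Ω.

α₂ = 1 / (1 + [H⁺]/K2 + [H⁺]²/(K1K2)) = 1 / (1 + 10^+2.30 + 10^+1.17)
   = 1 / (1 + 199.53 + 14.791) = 1/215.32 = 0.004644
[CO3²⁻] = α₂ × DIC = 0.004644 × 1.58 = 0.007338 mmol/kg = 7.338 μmol/kg
Ksp = 10^(−6.30) = 5.012×10^-7
Ω = [Ca²⁺][CO3²⁻]/Ksp = (4.75×10^-3)(7.338×10^-6) / 5.012×10^-7 = 0.0695

Ω = 0.0695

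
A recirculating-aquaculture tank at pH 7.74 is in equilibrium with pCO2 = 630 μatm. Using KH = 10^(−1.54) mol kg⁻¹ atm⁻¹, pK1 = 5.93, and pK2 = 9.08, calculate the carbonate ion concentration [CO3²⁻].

[CO3²⁻] = 0.0536 mmol/kg

[CO2*] = KH · pCO2 = 10^(−1.54) × 630×10^-6 = 1.817×10^-5 mol/kg
α₀ = 1/(1 + K1/[H⁺] + K1K2/[H⁺]²) = 1/(1 + 10^+1.81 + 10^+0.47) = 0.01459
DIC = [CO2*]/α₀ = 1.817×10^-5 / 0.01459 = 1.245 mmol/kg
[CO3²⁻] = α₂·DIC; α₂ = 0.04307, so [CO3²⁻] = 0.04307 × 1.245 = 0.0536 mmol/kg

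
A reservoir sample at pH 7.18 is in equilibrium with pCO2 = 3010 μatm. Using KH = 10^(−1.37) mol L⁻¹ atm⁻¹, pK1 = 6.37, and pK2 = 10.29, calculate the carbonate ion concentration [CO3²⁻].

[CO2*] = KH · pCO2 = 10^(−1.37) × 3010×10^-6 = 1.284×10^-4 mol/L
α₀ = 1/(1 + K1/[H⁺] + K1K2/[H⁺]²) = 1/(1 + 10^+0.81 + 10^-2.30) = 0.1340
DIC = [CO2*]/α₀ = 1.284×10^-4 / 0.1340 = 0.9581 mmol/L
[CO3²⁻] = α₂·DIC; α₂ = 0.0006717, so [CO3²⁻] = 0.0006717 × 0.9581 = 0.000644 mmol/L = 0.644 μmol/L

[CO3²⁻] = 0.644 μmol/L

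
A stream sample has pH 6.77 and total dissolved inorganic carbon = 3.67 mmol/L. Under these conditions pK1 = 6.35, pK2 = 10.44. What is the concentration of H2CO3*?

α₀ = 1 / (1 + K1/[H⁺] + K1K2/[H⁺]²) = 1 / (1 + 10^+0.42 + 10^-3.25)
   = 1 / (1 + 2.6303 + 0.00056234) = 1/3.6308 = 0.2754
[CO2*] = α₀ × DIC = 0.2754 × 3.67 = 1.01 mmol/L

[CO2*] = 1.01 mmol/L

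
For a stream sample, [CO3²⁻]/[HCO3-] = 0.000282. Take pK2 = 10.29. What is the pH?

pH = 6.74

From K2 = [H⁺][CO3²⁻]/[HCO3-]:  pH = pK2 + log₁₀([CO3²⁻]/[HCO3-])
log₁₀(0.000282) = -3.550
pH = 10.29 + (-3.550) = 6.74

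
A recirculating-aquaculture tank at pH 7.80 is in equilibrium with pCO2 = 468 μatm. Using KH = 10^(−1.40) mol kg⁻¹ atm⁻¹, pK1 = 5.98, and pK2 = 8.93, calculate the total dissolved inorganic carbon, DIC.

DIC = 1.34 mmol/kg

[CO2*] = KH · pCO2 = 10^(−1.40) × 468×10^-6 = 1.863×10^-5 mol/kg
α₀ = 1/(1 + K1/[H⁺] + K1K2/[H⁺]²) = 1/(1 + 10^+1.82 + 10^+0.69) = 0.01390
DIC = [CO2*]/α₀ = 1.863×10^-5 / 0.01390 = 1.34 mmol/kg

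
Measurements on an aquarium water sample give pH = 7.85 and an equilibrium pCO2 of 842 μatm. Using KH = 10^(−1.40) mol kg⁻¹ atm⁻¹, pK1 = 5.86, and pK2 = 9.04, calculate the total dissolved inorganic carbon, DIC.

[CO2*] = KH · pCO2 = 10^(−1.40) × 842×10^-6 = 3.352×10^-5 mol/kg
α₀ = 1/(1 + K1/[H⁺] + K1K2/[H⁺]²) = 1/(1 + 10^+1.99 + 10^+0.80) = 0.009521
DIC = [CO2*]/α₀ = 3.352×10^-5 / 0.009521 = 3.52 mmol/kg

DIC = 3.52 mmol/kg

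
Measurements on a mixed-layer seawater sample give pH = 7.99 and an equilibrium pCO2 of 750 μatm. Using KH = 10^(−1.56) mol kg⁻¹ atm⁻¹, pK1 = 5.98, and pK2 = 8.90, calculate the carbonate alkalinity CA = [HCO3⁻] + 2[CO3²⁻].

[CO2*] = KH · pCO2 = 10^(−1.56) × 750×10^-6 = 2.066×10^-5 mol/kg
α₀ = 1/(1 + K1/[H⁺] + K1K2/[H⁺]²) = 1/(1 + 10^+2.01 + 10^+1.10) = 0.008627
DIC = [CO2*]/α₀ = 2.066×10^-5 / 0.008627 = 2.394 mmol/kg
CA = (α₁ + 2α₂)·DIC = (0.8828 + 2×0.1086) × 2.394 = 2.63 mmol/kg

CA = 2.63 mmol/kg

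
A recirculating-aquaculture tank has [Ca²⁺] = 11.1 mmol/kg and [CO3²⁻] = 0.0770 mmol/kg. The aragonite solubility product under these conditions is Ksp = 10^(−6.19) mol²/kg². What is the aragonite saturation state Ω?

Ω = 1.32

Ksp = 10^(−6.19) = 6.457×10^-7
Ω = [Ca²⁺][CO3²⁻]/Ksp = (11.1×10^-3)(0.0770×10^-3) / 6.457×10^-7 = 1.32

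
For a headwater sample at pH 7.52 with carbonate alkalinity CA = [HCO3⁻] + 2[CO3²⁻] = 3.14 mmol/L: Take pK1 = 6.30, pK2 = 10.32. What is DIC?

CA = [HCO3⁻] + 2[CO3²⁻] = (α₁ + 2α₂)·DIC
At pH 7.52: [H⁺]/K1 = 10^-1.22 = 0.060256, K2/[H⁺] = 10^-2.80 = 0.0015849
α₁ = 1/(1 + 0.060256 + 0.0015849) = 1/1.0618 = 0.9418; α₂ = α₁·K2/[H⁺] = 0.001493
α₁ + 2α₂ = 0.9447
DIC = CA / (α₁ + 2α₂) = 3.14 / 0.9447 = 3.32 mmol/L

DIC = 3.32 mmol/L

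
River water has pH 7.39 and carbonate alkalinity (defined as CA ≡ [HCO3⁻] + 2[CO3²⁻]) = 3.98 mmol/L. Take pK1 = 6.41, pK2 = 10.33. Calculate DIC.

DIC = 4.39 mmol/L

CA = [HCO3⁻] + 2[CO3²⁻] = (α₁ + 2α₂)·DIC
At pH 7.39: [H⁺]/K1 = 10^-0.98 = 0.10471, K2/[H⁺] = 10^-2.94 = 0.0011482
α₁ = 1/(1 + 0.10471 + 0.0011482) = 1/1.1059 = 0.9043; α₂ = α₁·K2/[H⁺] = 0.001038
α₁ + 2α₂ = 0.9063
DIC = CA / (α₁ + 2α₂) = 3.98 / 0.9063 = 4.39 mmol/L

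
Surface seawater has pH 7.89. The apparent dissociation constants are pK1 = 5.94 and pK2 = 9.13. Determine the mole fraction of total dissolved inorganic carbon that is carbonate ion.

α₂ = 0.0538

α₂ = 1 / (1 + [H⁺]/K2 + [H⁺]²/(K1K2)) = 1 / (1 + 10^+1.24 + 10^-0.71)
   = 1 / (1 + 17.378 + 0.19498) = 1/18.573 = 0.05384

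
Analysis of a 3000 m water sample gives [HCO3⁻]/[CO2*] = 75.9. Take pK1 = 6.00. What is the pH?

From K1 = [H⁺][HCO3⁻]/[CO2*]:  pH = pK1 + log₁₀([HCO3⁻]/[CO2*])
log₁₀(75.9) = +1.880
pH = 6.00 + (+1.880) = 7.88

pH = 7.88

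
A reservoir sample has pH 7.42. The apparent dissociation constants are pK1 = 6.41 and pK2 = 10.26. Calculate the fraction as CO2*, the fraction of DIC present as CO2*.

α₀ = 1 / (1 + K1/[H⁺] + K1K2/[H⁺]²) = 1 / (1 + 10^+1.01 + 10^-1.83)
   = 1 / (1 + 10.233 + 0.014791) = 1/11.248 = 0.08891

α₀ = 0.0889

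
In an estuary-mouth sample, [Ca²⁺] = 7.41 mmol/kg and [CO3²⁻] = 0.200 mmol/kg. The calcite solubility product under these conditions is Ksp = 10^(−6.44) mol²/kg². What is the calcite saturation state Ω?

Ω = 4.08

Ksp = 10^(−6.44) = 3.631×10^-7
Ω = [Ca²⁺][CO3²⁻]/Ksp = (7.41×10^-3)(0.200×10^-3) / 3.631×10^-7 = 4.08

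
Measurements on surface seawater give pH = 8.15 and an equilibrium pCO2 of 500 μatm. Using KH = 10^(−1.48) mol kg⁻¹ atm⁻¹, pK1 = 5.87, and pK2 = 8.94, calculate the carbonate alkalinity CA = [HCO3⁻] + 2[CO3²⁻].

[CO2*] = KH · pCO2 = 10^(−1.48) × 500×10^-6 = 1.656×10^-5 mol/kg
α₀ = 1/(1 + K1/[H⁺] + K1K2/[H⁺]²) = 1/(1 + 10^+2.28 + 10^+1.49) = 0.004495
DIC = [CO2*]/α₀ = 1.656×10^-5 / 0.004495 = 3.683 mmol/kg
CA = (α₁ + 2α₂)·DIC = (0.8566 + 2×0.1389) × 3.683 = 4.18 mmol/kg

CA = 4.18 mmol/kg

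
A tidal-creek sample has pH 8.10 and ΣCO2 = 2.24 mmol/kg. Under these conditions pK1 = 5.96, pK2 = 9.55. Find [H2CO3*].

[CO2*] = 15.6 μmol/kg

α₀ = 1 / (1 + K1/[H⁺] + K1K2/[H⁺]²) = 1 / (1 + 10^+2.14 + 10^+0.69)
   = 1 / (1 + 138.04 + 4.8978) = 1/143.94 = 0.006948
[CO2*] = α₀ × DIC = 0.006948 × 2.24 = 0.0156 mmol/kg = 15.6 μmol/kg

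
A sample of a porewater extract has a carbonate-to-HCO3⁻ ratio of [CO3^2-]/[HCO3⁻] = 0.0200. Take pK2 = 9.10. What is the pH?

pH = 7.40

From K2 = [H⁺][CO3^2-]/[HCO3⁻]:  pH = pK2 + log₁₀([CO3^2-]/[HCO3⁻])
log₁₀(0.0200) = -1.699
pH = 9.10 + (-1.699) = 7.40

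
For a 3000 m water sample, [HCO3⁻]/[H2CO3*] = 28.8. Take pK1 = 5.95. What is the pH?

pH = 7.41

From K1 = [H⁺][HCO3⁻]/[H2CO3*]:  pH = pK1 + log₁₀([HCO3⁻]/[H2CO3*])
log₁₀(28.8) = +1.459
pH = 5.95 + (+1.459) = 7.41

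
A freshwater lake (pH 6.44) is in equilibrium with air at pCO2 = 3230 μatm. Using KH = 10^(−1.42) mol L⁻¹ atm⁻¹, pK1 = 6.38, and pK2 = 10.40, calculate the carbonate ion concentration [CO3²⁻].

[CO2*] = KH · pCO2 = 10^(−1.42) × 3230×10^-6 = 1.228×10^-4 mol/L
α₀ = 1/(1 + K1/[H⁺] + K1K2/[H⁺]²) = 1/(1 + 10^+0.06 + 10^-3.90) = 0.4655
DIC = [CO2*]/α₀ = 1.228×10^-4 / 0.4655 = 0.2638 mmol/L
[CO3²⁻] = α₂·DIC; α₂ = 5.860×10^-5, so [CO3²⁻] = 5.860×10^-5 × 0.2638 = 1.55×10^-5 mmol/L = 0.0155 μmol/L

[CO3²⁻] = 0.0155 μmol/L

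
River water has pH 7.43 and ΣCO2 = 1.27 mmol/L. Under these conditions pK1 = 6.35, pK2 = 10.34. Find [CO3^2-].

α₂ = 1 / (1 + [H⁺]/K2 + [H⁺]²/(K1K2)) = 1 / (1 + 10^+2.91 + 10^+1.83)
   = 1 / (1 + 812.83 + 67.608) = 1/881.44 = 0.001135
[CO3²⁻] = α₂ × DIC = 0.001135 × 1.27 = 0.00144 mmol/L = 1.44 μmol/L

[CO3²⁻] = 1.44 μmol/L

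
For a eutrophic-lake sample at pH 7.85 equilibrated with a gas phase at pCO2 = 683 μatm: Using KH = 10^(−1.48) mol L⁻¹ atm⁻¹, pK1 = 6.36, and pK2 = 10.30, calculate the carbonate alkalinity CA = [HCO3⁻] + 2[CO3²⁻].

[CO2*] = KH · pCO2 = 10^(−1.48) × 683×10^-6 = 2.262×10^-5 mol/L
α₀ = 1/(1 + K1/[H⁺] + K1K2/[H⁺]²) = 1/(1 + 10^+1.49 + 10^-0.96) = 0.03124
DIC = [CO2*]/α₀ = 2.262×10^-5 / 0.03124 = 0.7240 mmol/L
CA = (α₁ + 2α₂)·DIC = (0.9653 + 2×0.003425) × 0.7240 = 0.704 mmol/L

CA = 0.704 mmol/L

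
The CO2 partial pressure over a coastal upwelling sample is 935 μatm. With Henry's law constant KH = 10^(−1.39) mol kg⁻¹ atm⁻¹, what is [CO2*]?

KH = 10^(−1.39) = 4.074×10^-2 mol kg⁻¹ atm⁻¹
[CO2*] = KH · pCO2 = 4.074×10^-2 × 935×10^-6 atm = 3.81×10^-5 mol/kg

[CO2*] = 38.1 μmol/kg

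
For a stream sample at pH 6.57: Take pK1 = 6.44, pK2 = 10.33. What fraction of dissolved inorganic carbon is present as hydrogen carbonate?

α₁ = 0.574

α₁ = 1 / (1 + [H⁺]/K1 + K2/[H⁺]) = 1 / (1 + 10^-0.13 + 10^-3.76)
   = 1 / (1 + 0.74131 + 0.00017378) = 1/1.7415 = 0.5742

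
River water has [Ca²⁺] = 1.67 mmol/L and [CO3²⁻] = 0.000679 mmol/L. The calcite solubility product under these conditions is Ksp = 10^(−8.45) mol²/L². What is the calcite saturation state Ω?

Ω = 0.320

Ksp = 10^(−8.45) = 3.548×10^-9
Ω = [Ca²⁺][CO3²⁻]/Ksp = (1.67×10^-3)(0.000679×10^-3) / 3.548×10^-9 = 0.320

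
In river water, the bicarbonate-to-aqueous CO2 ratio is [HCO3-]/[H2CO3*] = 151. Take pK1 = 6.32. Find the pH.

pH = 8.50

From K1 = [H⁺][HCO3-]/[H2CO3*]:  pH = pK1 + log₁₀([HCO3-]/[H2CO3*])
log₁₀(151) = +2.179
pH = 6.32 + (+2.179) = 8.50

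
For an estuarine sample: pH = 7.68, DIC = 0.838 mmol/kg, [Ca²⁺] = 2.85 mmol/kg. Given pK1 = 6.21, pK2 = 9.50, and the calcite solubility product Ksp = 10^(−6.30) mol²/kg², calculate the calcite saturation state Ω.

Ω = 0.0688

α₂ = 1 / (1 + [H⁺]/K2 + [H⁺]²/(K1K2)) = 1 / (1 + 10^+1.82 + 10^+0.35)
   = 1 / (1 + 66.069 + 2.2387) = 1/69.308 = 0.01443
[CO3²⁻] = α₂ × DIC = 0.01443 × 0.838 = 0.01209 mmol/kg = 12.09 μmol/kg
Ksp = 10^(−6.30) = 5.012×10^-7
Ω = [Ca²⁺][CO3²⁻]/Ksp = (2.85×10^-3)(1.209×10^-5) / 5.012×10^-7 = 0.0688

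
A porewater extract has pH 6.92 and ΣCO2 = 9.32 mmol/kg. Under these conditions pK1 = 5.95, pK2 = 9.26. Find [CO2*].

α₀ = 1 / (1 + K1/[H⁺] + K1K2/[H⁺]²) = 1 / (1 + 10^+0.97 + 10^-1.37)
   = 1 / (1 + 9.3325 + 0.042658) = 1/10.375 = 0.09638
[CO2*] = α₀ × DIC = 0.09638 × 9.32 = 0.898 mmol/kg

[CO2*] = 0.898 mmol/kg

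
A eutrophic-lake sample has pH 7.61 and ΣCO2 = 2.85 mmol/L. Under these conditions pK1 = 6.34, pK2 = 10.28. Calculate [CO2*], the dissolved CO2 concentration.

α₀ = 1 / (1 + K1/[H⁺] + K1K2/[H⁺]²) = 1 / (1 + 10^+1.27 + 10^-1.40)
   = 1 / (1 + 18.621 + 0.039811) = 1/19.661 = 0.05086
[CO2*] = α₀ × DIC = 0.05086 × 2.85 = 0.145 mmol/L

[CO2*] = 0.145 mmol/L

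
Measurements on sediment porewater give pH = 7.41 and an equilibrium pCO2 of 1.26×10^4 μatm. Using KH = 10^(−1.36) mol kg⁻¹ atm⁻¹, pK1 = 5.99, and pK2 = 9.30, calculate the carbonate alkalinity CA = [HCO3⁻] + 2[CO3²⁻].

CA = 14.8 mmol/kg

[CO2*] = KH · pCO2 = 10^(−1.36) × 1.26×10^4×10^-6 = 5.500×10^-4 mol/kg
α₀ = 1/(1 + K1/[H⁺] + K1K2/[H⁺]²) = 1/(1 + 10^+1.42 + 10^-0.47) = 0.03618
DIC = [CO2*]/α₀ = 5.500×10^-4 / 0.03618 = 15.20 mmol/kg
CA = (α₁ + 2α₂)·DIC = (0.9516 + 2×0.01226) × 15.20 = 14.8 mmol/kg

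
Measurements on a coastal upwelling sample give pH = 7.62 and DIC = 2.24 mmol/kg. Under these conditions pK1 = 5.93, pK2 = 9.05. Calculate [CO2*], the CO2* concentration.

[CO2*] = 0.0432 mmol/kg

α₀ = 1 / (1 + K1/[H⁺] + K1K2/[H⁺]²) = 1 / (1 + 10^+1.69 + 10^+0.26)
   = 1 / (1 + 48.978 + 1.8197) = 1/51.798 = 0.01931
[CO2*] = α₀ × DIC = 0.01931 × 2.24 = 0.0432 mmol/kg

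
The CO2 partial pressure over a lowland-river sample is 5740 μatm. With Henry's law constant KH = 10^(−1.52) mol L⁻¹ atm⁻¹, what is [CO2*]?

[CO2*] = 173 μmol/L

KH = 10^(−1.52) = 3.020×10^-2 mol L⁻¹ atm⁻¹
[CO2*] = KH · pCO2 = 3.020×10^-2 × 5740×10^-6 atm = 1.73×10^-4 mol/L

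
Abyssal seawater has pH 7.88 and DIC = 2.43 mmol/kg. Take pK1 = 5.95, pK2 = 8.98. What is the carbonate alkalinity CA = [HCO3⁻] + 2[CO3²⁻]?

CA = [HCO3⁻] + 2[CO3²⁻] = (α₁ + 2α₂)·DIC
At pH 7.88: [H⁺]/K1 = 10^-1.93 = 0.011749, K2/[H⁺] = 10^-1.10 = 0.079433
α₁ = 1/(1 + 0.011749 + 0.079433) = 1/1.0912 = 0.9164; α₂ = α₁·K2/[H⁺] = 0.07280
α₁ + 2α₂ = 1.0620
CA = 1.0620 × 2.43 = 2.58 mmol/kg

CA = 2.58 mmol/kg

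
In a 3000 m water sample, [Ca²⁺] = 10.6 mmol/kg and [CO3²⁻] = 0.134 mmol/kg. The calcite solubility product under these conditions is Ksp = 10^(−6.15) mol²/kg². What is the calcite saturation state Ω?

Ω = 2.01

Ksp = 10^(−6.15) = 7.079×10^-7
Ω = [Ca²⁺][CO3²⁻]/Ksp = (10.6×10^-3)(0.134×10^-3) / 7.079×10^-7 = 2.01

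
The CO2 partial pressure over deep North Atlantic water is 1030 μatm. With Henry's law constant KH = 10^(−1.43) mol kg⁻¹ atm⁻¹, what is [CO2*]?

[CO2*] = 38.3 μmol/kg

KH = 10^(−1.43) = 3.715×10^-2 mol kg⁻¹ atm⁻¹
[CO2*] = KH · pCO2 = 3.715×10^-2 × 1030×10^-6 atm = 3.83×10^-5 mol/kg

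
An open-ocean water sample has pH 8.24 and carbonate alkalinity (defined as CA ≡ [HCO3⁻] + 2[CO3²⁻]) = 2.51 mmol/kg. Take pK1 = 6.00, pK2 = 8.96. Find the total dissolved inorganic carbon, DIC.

CA = [HCO3⁻] + 2[CO3²⁻] = (α₁ + 2α₂)·DIC
At pH 8.24: [H⁺]/K1 = 10^-2.24 = 0.0057544, K2/[H⁺] = 10^-0.72 = 0.19055
α₁ = 1/(1 + 0.0057544 + 0.19055) = 1/1.1963 = 0.8359; α₂ = α₁·K2/[H⁺] = 0.1593
α₁ + 2α₂ = 1.1545
DIC = CA / (α₁ + 2α₂) = 2.51 / 1.1545 = 2.17 mmol/kg

DIC = 2.17 mmol/kg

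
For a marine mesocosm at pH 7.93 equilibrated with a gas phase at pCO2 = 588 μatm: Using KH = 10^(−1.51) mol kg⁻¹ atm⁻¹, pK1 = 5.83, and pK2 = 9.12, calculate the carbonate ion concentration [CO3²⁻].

[CO3²⁻] = 0.148 mmol/kg

[CO2*] = KH · pCO2 = 10^(−1.51) × 588×10^-6 = 1.817×10^-5 mol/kg
α₀ = 1/(1 + K1/[H⁺] + K1K2/[H⁺]²) = 1/(1 + 10^+2.10 + 10^+0.91) = 0.007406
DIC = [CO2*]/α₀ = 1.817×10^-5 / 0.007406 = 2.453 mmol/kg
[CO3²⁻] = α₂·DIC; α₂ = 0.06020, so [CO3²⁻] = 0.06020 × 2.453 = 0.148 mmol/kg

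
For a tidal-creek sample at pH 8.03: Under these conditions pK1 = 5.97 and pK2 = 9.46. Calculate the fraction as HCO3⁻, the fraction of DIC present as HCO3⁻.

α₁ = 1 / (1 + [H⁺]/K1 + K2/[H⁺]) = 1 / (1 + 10^-2.06 + 10^-1.43)
   = 1 / (1 + 0.0087096 + 0.037154) = 1/1.0459 = 0.9561

α₁ = 0.956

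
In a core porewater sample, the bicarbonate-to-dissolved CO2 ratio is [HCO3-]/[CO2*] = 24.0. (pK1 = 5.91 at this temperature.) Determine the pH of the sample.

From K1 = [H⁺][HCO3-]/[CO2*]:  pH = pK1 + log₁₀([HCO3-]/[CO2*])
log₁₀(24.0) = +1.380
pH = 5.91 + (+1.380) = 7.29

pH = 7.29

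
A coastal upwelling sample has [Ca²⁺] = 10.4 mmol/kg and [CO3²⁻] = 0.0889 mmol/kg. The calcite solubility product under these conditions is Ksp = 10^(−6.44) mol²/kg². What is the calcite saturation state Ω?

Ksp = 10^(−6.44) = 3.631×10^-7
Ω = [Ca²⁺][CO3²⁻]/Ksp = (10.4×10^-3)(0.0889×10^-3) / 3.631×10^-7 = 2.55

Ω = 2.55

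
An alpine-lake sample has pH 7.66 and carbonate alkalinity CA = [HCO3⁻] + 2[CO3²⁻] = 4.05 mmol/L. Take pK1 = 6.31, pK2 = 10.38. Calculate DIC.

CA = [HCO3⁻] + 2[CO3²⁻] = (α₁ + 2α₂)·DIC
At pH 7.66: [H⁺]/K1 = 10^-1.35 = 0.044668, K2/[H⁺] = 10^-2.72 = 0.0019055
α₁ = 1/(1 + 0.044668 + 0.0019055) = 1/1.0466 = 0.9555; α₂ = α₁·K2/[H⁺] = 0.001821
α₁ + 2α₂ = 0.9591
DIC = CA / (α₁ + 2α₂) = 4.05 / 0.9591 = 4.22 mmol/L

DIC = 4.22 mmol/L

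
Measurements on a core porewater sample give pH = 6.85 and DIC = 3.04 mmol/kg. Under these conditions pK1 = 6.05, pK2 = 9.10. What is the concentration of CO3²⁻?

[CO3²⁻] = 14.7 μmol/kg

α₂ = 1 / (1 + [H⁺]/K2 + [H⁺]²/(K1K2)) = 1 / (1 + 10^+2.25 + 10^+1.45)
   = 1 / (1 + 177.83 + 28.184) = 1/207.01 = 0.004831
[CO3²⁻] = α₂ × DIC = 0.004831 × 3.04 = 0.0147 mmol/kg = 14.7 μmol/kg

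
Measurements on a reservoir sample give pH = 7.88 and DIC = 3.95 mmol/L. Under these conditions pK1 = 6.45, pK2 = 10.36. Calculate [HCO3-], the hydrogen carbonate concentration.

α₁ = 1 / (1 + [H⁺]/K1 + K2/[H⁺]) = 1 / (1 + 10^-1.43 + 10^-2.48)
   = 1 / (1 + 0.037154 + 0.0033113) = 1/1.0405 = 0.9611
[HCO3⁻] = α₁ × DIC = 0.9611 × 3.95 = 3.80 mmol/L

[HCO3⁻] = 3.80 mmol/L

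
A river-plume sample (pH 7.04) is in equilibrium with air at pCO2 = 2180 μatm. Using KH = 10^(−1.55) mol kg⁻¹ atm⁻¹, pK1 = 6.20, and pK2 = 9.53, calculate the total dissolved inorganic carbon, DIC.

DIC = 0.488 mmol/kg

[CO2*] = KH · pCO2 = 10^(−1.55) × 2180×10^-6 = 6.144×10^-5 mol/kg
α₀ = 1/(1 + K1/[H⁺] + K1K2/[H⁺]²) = 1/(1 + 10^+0.84 + 10^-1.65) = 0.1259
DIC = [CO2*]/α₀ = 6.144×10^-5 / 0.1259 = 0.488 mmol/kg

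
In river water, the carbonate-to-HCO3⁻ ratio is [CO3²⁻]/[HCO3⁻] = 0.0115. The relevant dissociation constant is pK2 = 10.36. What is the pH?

pH = 8.42

From K2 = [H⁺][CO3²⁻]/[HCO3⁻]:  pH = pK2 + log₁₀([CO3²⁻]/[HCO3⁻])
log₁₀(0.0115) = -1.939
pH = 10.36 + (-1.939) = 8.42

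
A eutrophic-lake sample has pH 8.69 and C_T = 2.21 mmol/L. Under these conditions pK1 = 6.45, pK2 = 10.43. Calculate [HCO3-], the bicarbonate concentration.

[HCO3⁻] = 2.16 mmol/L

α₁ = 1 / (1 + [H⁺]/K1 + K2/[H⁺]) = 1 / (1 + 10^-2.24 + 10^-1.74)
   = 1 / (1 + 0.0057544 + 0.018197) = 1/1.0240 = 0.9766
[HCO3⁻] = α₁ × DIC = 0.9766 × 2.21 = 2.16 mmol/L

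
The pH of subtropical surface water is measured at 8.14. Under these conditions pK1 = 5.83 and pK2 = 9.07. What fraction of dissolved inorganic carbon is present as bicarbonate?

α₁ = 0.891

α₁ = 1 / (1 + [H⁺]/K1 + K2/[H⁺]) = 1 / (1 + 10^-2.31 + 10^-0.93)
   = 1 / (1 + 0.0048978 + 0.11749) = 1/1.1224 = 0.8910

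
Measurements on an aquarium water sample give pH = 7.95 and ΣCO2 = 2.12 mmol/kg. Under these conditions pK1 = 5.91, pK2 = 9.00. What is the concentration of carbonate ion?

α₂ = 1 / (1 + [H⁺]/K2 + [H⁺]²/(K1K2)) = 1 / (1 + 10^+1.05 + 10^-0.99)
   = 1 / (1 + 11.220 + 0.10233) = 1/12.323 = 0.08115
[CO3²⁻] = α₂ × DIC = 0.08115 × 2.12 = 0.172 mmol/kg

[CO3²⁻] = 0.172 mmol/kg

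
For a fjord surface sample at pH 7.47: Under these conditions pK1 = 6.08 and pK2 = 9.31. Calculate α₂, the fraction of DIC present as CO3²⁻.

α₂ = 1 / (1 + [H⁺]/K2 + [H⁺]²/(K1K2)) = 1 / (1 + 10^+1.84 + 10^+0.45)
   = 1 / (1 + 69.183 + 2.8184) = 1/73.001 = 0.01370

α₂ = 0.0137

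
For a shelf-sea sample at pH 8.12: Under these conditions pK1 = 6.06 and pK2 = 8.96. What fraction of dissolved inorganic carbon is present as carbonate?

α₂ = 1 / (1 + [H⁺]/K2 + [H⁺]²/(K1K2)) = 1 / (1 + 10^+0.84 + 10^-1.22)
   = 1 / (1 + 6.9183 + 0.060256) = 1/7.9786 = 0.1253

α₂ = 0.125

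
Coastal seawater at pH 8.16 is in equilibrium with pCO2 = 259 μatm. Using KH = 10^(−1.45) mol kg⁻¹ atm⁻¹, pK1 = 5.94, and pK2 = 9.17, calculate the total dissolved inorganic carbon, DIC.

[CO2*] = KH · pCO2 = 10^(−1.45) × 259×10^-6 = 9.190×10^-6 mol/kg
α₀ = 1/(1 + K1/[H⁺] + K1K2/[H⁺]²) = 1/(1 + 10^+2.22 + 10^+1.21) = 0.005459
DIC = [CO2*]/α₀ = 9.190×10^-6 / 0.005459 = 1.68 mmol/kg

DIC = 1.68 mmol/kg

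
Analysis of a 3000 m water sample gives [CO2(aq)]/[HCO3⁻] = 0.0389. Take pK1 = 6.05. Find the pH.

From K1 = [H⁺][HCO3⁻]/[CO2(aq)]:  pH = pK1 − log₁₀([CO2(aq)]/[HCO3⁻])
log₁₀(0.0389) = -1.410
pH = 6.05 − (-1.410) = 7.46

pH = 7.46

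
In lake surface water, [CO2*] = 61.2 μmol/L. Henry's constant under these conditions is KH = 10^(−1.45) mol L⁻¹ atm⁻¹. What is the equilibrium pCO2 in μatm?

KH = 10^(−1.45) = 3.548×10^-2 mol L⁻¹ atm⁻¹
pCO2 = [CO2*]/KH = 61.2×10^-6 / 3.548×10^-2 = 1.72×10^-3 atm = 1720 μatm

pCO2 = 1720 μatm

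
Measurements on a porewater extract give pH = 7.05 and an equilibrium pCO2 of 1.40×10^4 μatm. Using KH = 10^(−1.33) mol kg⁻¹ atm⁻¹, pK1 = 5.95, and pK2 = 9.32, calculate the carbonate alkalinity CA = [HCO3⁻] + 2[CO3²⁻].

CA = 8.33 mmol/kg

[CO2*] = KH · pCO2 = 10^(−1.33) × 1.40×10^4×10^-6 = 6.548×10^-4 mol/kg
α₀ = 1/(1 + K1/[H⁺] + K1K2/[H⁺]²) = 1/(1 + 10^+1.10 + 10^-1.17) = 0.07322
DIC = [CO2*]/α₀ = 6.548×10^-4 / 0.07322 = 8.943 mmol/kg
CA = (α₁ + 2α₂)·DIC = (0.9218 + 2×0.004951) × 8.943 = 8.33 mmol/kg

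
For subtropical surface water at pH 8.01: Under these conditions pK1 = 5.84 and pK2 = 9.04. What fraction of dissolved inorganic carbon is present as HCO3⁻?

α₁ = 0.909

α₁ = 1 / (1 + [H⁺]/K1 + K2/[H⁺]) = 1 / (1 + 10^-2.17 + 10^-1.03)
   = 1 / (1 + 0.0067608 + 0.093325) = 1/1.1001 = 0.9090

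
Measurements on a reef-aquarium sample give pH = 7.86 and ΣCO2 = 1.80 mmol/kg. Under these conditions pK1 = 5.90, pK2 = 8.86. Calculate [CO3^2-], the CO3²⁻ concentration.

[CO3²⁻] = 0.162 mmol/kg

α₂ = 1 / (1 + [H⁺]/K2 + [H⁺]²/(K1K2)) = 1 / (1 + 10^+1.00 + 10^-0.96)
   = 1 / (1 + 10.000 + 0.10965) = 1/11.110 = 0.09001
[CO3²⁻] = α₂ × DIC = 0.09001 × 1.80 = 0.162 mmol/kg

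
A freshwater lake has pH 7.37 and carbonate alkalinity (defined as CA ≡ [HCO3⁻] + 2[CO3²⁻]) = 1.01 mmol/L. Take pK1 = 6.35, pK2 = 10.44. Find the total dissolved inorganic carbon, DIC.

DIC = 1.11 mmol/L

CA = [HCO3⁻] + 2[CO3²⁻] = (α₁ + 2α₂)·DIC
At pH 7.37: [H⁺]/K1 = 10^-1.02 = 0.095499, K2/[H⁺] = 10^-3.07 = 0.00085114
α₁ = 1/(1 + 0.095499 + 0.00085114) = 1/1.0964 = 0.9121; α₂ = α₁·K2/[H⁺] = 0.0007763
α₁ + 2α₂ = 0.9137
DIC = CA / (α₁ + 2α₂) = 1.01 / 0.9137 = 1.11 mmol/L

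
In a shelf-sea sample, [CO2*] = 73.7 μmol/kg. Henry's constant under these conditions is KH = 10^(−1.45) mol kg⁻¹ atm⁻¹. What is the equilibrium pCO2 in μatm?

pCO2 = 2080 μatm

KH = 10^(−1.45) = 3.548×10^-2 mol kg⁻¹ atm⁻¹
pCO2 = [CO2*]/KH = 73.7×10^-6 / 3.548×10^-2 = 2.08×10^-3 atm = 2080 μatm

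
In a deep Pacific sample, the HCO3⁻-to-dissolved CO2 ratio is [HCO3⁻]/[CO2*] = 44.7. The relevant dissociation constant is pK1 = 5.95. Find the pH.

From K1 = [H⁺][HCO3⁻]/[CO2*]:  pH = pK1 + log₁₀([HCO3⁻]/[CO2*])
log₁₀(44.7) = +1.650
pH = 5.95 + (+1.650) = 7.60

pH = 7.60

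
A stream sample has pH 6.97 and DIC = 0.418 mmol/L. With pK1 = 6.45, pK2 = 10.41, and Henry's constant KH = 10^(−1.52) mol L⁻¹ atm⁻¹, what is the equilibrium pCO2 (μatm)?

pCO2 = 3210 μatm

α₀ = 1 / (1 + K1/[H⁺] + K1K2/[H⁺]²) = 1 / (1 + 10^+0.52 + 10^-2.92)
   = 1 / (1 + 3.3113 + 0.0012023) = 1/4.3125 = 0.2319
[CO2*] = α₀ × DIC = 0.2319 × 0.418 = 0.09693 mmol/L
pCO2 = [CO2*]/KH = 9.693×10^-5 / 3.020×10^-2 = 3210 μatm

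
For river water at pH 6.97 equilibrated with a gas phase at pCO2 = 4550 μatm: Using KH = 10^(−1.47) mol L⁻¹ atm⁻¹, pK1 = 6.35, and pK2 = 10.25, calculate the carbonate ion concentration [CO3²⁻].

[CO2*] = KH · pCO2 = 10^(−1.47) × 4550×10^-6 = 1.542×10^-4 mol/L
α₀ = 1/(1 + K1/[H⁺] + K1K2/[H⁺]²) = 1/(1 + 10^+0.62 + 10^-2.66) = 0.1934
DIC = [CO2*]/α₀ = 1.542×10^-4 / 0.1934 = 0.7972 mmol/L
[CO3²⁻] = α₂·DIC; α₂ = 0.0004231, so [CO3²⁻] = 0.0004231 × 0.7972 = 0.000337 mmol/L = 0.337 μmol/L

[CO3²⁻] = 0.337 μmol/L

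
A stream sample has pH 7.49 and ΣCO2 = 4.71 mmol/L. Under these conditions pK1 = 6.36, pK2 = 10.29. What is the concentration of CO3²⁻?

α₂ = 1 / (1 + [H⁺]/K2 + [H⁺]²/(K1K2)) = 1 / (1 + 10^+2.80 + 10^+1.67)
   = 1 / (1 + 630.96 + 46.774) = 1/678.73 = 0.001473
[CO3²⁻] = α₂ × DIC = 0.001473 × 4.71 = 0.00694 mmol/L = 6.94 μmol/L

[CO3²⁻] = 6.94 μmol/L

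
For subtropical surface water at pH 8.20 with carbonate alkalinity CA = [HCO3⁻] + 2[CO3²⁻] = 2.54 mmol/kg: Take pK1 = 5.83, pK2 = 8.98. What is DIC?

CA = [HCO3⁻] + 2[CO3²⁻] = (α₁ + 2α₂)·DIC
At pH 8.20: [H⁺]/K1 = 10^-2.37 = 0.0042658, K2/[H⁺] = 10^-0.78 = 0.16596
α₁ = 1/(1 + 0.0042658 + 0.16596) = 1/1.1702 = 0.8545; α₂ = α₁·K2/[H⁺] = 0.1418
α₁ + 2α₂ = 1.1382
DIC = CA / (α₁ + 2α₂) = 2.54 / 1.1382 = 2.23 mmol/kg

DIC = 2.23 mmol/kg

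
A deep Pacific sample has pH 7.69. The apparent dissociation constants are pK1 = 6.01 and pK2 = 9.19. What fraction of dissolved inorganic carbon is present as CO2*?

α₀ = 1 / (1 + K1/[H⁺] + K1K2/[H⁺]²) = 1 / (1 + 10^+1.68 + 10^+0.18)
   = 1 / (1 + 47.863 + 1.5136) = 1/50.377 = 0.01985

α₀ = 0.0199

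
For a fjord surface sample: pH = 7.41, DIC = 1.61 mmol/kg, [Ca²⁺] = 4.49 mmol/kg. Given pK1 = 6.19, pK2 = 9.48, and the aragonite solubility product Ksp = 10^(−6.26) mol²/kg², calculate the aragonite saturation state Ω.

Ω = 0.105

α₂ = 1 / (1 + [H⁺]/K2 + [H⁺]²/(K1K2)) = 1 / (1 + 10^+2.07 + 10^+0.85)
   = 1 / (1 + 117.49 + 7.0795) = 1/125.57 = 0.007964
[CO3²⁻] = α₂ × DIC = 0.007964 × 1.61 = 0.01282 mmol/kg = 12.82 μmol/kg
Ksp = 10^(−6.26) = 5.495×10^-7
Ω = [Ca²⁺][CO3²⁻]/Ksp = (4.49×10^-3)(1.282×10^-5) / 5.495×10^-7 = 0.105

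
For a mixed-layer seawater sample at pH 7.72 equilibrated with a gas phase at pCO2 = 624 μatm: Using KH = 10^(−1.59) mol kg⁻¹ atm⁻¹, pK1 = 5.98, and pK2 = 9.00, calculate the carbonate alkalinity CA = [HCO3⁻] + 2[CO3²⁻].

[CO2*] = KH · pCO2 = 10^(−1.59) × 624×10^-6 = 1.604×10^-5 mol/kg
α₀ = 1/(1 + K1/[H⁺] + K1K2/[H⁺]²) = 1/(1 + 10^+1.74 + 10^+0.46) = 0.01700
DIC = [CO2*]/α₀ = 1.604×10^-5 / 0.01700 = 0.9437 mmol/kg
CA = (α₁ + 2α₂)·DIC = (0.9340 + 2×0.04902) × 0.9437 = 0.974 mmol/kg

CA = 0.974 mmol/kg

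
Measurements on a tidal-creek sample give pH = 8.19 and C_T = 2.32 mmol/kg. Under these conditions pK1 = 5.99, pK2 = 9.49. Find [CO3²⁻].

α₂ = 1 / (1 + [H⁺]/K2 + [H⁺]²/(K1K2)) = 1 / (1 + 10^+1.30 + 10^-0.90)
   = 1 / (1 + 19.953 + 0.12589) = 1/21.079 = 0.04744
[CO3²⁻] = α₂ × DIC = 0.04744 × 2.32 = 0.110 mmol/kg

[CO3²⁻] = 0.110 mmol/kg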